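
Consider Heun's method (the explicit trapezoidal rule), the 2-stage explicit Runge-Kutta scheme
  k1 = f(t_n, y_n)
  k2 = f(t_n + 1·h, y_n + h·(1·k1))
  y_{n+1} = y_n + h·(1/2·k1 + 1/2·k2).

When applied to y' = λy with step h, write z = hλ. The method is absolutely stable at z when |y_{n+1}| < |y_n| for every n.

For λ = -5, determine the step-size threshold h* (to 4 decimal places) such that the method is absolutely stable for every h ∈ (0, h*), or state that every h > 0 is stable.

On y'=λy, z=hλ:
  order 2, 2-stage ⇒ R(z)=1+z+z^2/2
  (e.g. R(-1.46)=0.60580, |R|=0.60580)

Find x<0 with |R(x)|<1.
x=-1.46: |R|=0.6058
|R(-2)|=1.0000 |R(-1.71)|=0.7520 |R(-0.76)|=0.5288
Bisect:
  x_lo=-2.5822 |R|=1.7518  x_hi=-0.2354 |R|=0.7923
  mid=-1.40881 |R|=0.58356 →hi
  mid=-1.99553 |R|=0.99554 →hi
  mid=-2.28889 |R|=1.33062 →lo
  mid=-2.14221 |R|=1.15232 →lo
  mid=-2.06887 |R|=1.07124 →lo
  mid=-2.03220 |R|=1.03272 →lo
  mid=-2.01387 |R|=1.01396 →lo
  mid=-2.00470 |R|=1.00471 →lo
  mid=-2.00012 |R|=1.00012 →lo
  mid=-1.99782 |R|=0.99783 →hi
  ...
  [-2.00012,-1.99997] ⇒ x*=-2.0000
So |R|<1 on (-2.0000, 0).

(-2.0000,0); λ=-5 ⇒ h* = 0.4000.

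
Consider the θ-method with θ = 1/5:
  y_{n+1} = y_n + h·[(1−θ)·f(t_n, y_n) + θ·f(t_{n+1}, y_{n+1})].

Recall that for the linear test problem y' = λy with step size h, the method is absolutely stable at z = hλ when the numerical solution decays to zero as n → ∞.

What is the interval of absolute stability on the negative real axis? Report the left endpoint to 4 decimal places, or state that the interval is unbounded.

Test eqn y'=λy, z=hλ:
  y_{n+1} = y_n + z·[4/5·y_n + 1/5·y_{n+1}] ⇒ (1 − 1/5z)y_{n+1} = (1 + 4/5z)y_n
  Hence R(z) = (1 + 4/5z)/(1 − 1/5z).

Boundary: |R(x)|=1, x<0.
x=-1.49: |R|=0.1479
R=−1: 1+4/5x = −1+1/5x ⇒ -3/5x=2 ⇒ x=2/(-3/5)=-3.3333
Confirm numerically:
  x=-3.074: |R|=0.90364 <1
  x=-2.954: |R|=0.85693 <1
  x=-2.151: |R|=0.50399 <1
  x=-3.551: |R|=1.07637 >1
  x=-3.430: |R|=1.03440 >1
Interval (-3.3333, 0).

z∈(-3.3333,0).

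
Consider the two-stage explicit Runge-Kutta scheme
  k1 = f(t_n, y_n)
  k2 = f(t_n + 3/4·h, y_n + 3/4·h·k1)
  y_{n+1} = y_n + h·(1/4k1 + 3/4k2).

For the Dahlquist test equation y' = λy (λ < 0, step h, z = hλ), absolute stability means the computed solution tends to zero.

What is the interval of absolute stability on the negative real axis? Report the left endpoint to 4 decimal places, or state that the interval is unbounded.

z∈(-1.7778,0).

Test eqn y'=λy, z=hλ:
  k1=λy_n ⇒ h·k1=z·y_n;  k2=λ(1+3/4z)y_n ⇒ h·k2=z(1+3/4z)y_n
  y_{n+1}/y_n = 1 + 1/4z + 3/4z(1+3/4z) = 1 + z + 9/16z²
  ⇒ R(z) = 1 + z + 9/16z².

Solve |R(x)|<1 on ℝ⁻.
x=-1: |R|=0.5625
R=1: x+9/16x²=0 ⇒ x=−16/9=-1.7778; min R=1−1/(4·9/16)=0.5556>−1
Confirm numerically:
  x=-1.576: |R|=0.82112 <1
  x=-1.573: |R|=0.81881 <1
  x=-1.394: |R|=0.69907 <1
  x=-1.083: |R|=0.57675 <1
  x=-2.266: |R|=1.62230 >1
  x=-2.193: |R|=1.51220 >1
Interval (-1.7778, 0).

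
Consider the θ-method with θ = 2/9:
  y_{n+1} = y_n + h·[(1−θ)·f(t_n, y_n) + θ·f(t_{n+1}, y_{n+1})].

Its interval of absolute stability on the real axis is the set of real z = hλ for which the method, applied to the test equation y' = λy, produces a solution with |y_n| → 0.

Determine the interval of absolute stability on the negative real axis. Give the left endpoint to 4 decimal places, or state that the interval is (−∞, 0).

z∈(-3.6000,0).

With y'=λy (z=hλ):
  y_{n+1} = y_n + z·[7/9·y_n + 2/9·y_{n+1}] ⇒ (1 − 2/9z)y_{n+1} = (1 + 7/9z)y_n
  Hence R(z) = (1 + 7/9z)/(1 − 2/9z).

Solve |R(x)|<1 on ℝ⁻.
x=-0.75: |R|=0.3571
R=−1: 1+7/9x = −1+2/9x ⇒ -5/9x=2 ⇒ x=2/(-5/9)=-3.6000
Confirm numerically:
  x=-2.596: |R|=0.64628 <1
  x=-2.104: |R|=0.43368 <1
  x=-1.664: |R|=0.21480 <1
  x=-3.936: |R|=1.09957 >1
  x=-3.711: |R|=1.03380 >1
  x=-3.699: |R|=1.03019 >1
Interval (-3.6000, 0).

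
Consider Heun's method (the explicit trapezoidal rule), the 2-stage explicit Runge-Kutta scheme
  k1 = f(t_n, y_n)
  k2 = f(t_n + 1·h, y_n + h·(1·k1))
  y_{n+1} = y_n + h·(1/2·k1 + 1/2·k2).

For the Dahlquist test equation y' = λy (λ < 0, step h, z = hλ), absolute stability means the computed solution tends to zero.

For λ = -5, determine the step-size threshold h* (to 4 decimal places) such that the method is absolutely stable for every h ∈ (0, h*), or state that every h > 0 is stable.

On y'=λy, z=hλ:
  order 2, 2-stage ⇒ R(z)=1+z+z^2/2
  (e.g. R(-1.58)=0.66820, |R|=0.66820)

Find x<0 with |R(x)|<1.
x=-1.58: |R|=0.6682
|R(-2.32)|=1.3712 |R(-1.71)|=0.7520 |R(-1.51)|=0.6300
Bisect:
  x_lo=-2.7910 |R|=2.1038  x_hi=-0.2762 |R|=0.7619
  mid=-1.53360 |R|=0.64236 →hi
  mid=-2.16230 |R|=1.17547 →lo
  mid=-1.84795 |R|=0.85951 →hi
  mid=-2.00512 |R|=1.00513 →lo
  mid=-1.92653 |R|=0.92923 →hi
  mid=-1.96583 |R|=0.96641 →hi
  mid=-1.98547 |R|=0.98558 →hi
  ...
  [-2.00006,-1.99990] ⇒ x*=-2.0000
Stable set (-2.0000, 0).

(-2.0000,0); λ=-5 ⇒ h* = 0.4000.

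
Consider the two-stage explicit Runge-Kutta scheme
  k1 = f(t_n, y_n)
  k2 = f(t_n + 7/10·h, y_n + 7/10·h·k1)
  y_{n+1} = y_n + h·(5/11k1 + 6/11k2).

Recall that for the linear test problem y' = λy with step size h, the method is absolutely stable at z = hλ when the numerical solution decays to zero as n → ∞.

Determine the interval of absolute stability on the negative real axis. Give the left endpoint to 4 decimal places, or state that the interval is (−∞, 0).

Test eqn y'=λy, z=hλ:
  k1=λy_n ⇒ h·k1=z·y_n;  k2=λ(1+7/10z)y_n ⇒ h·k2=z(1+7/10z)y_n
  y_{n+1}/y_n = 1 + 5/11z + 6/11z(1+7/10z) = 1 + z + 21/55z²
  R(z) = 1 + z + 21/55z².

Boundary: |R(x)|=1, x<0.
x=-0.5: |R|=0.5955
R=1: x+21/55x²=0 ⇒ x=−55/21=-2.6190; min R=1−1/(4·21/55)=0.3452>−1
Confirm numerically:
  x=-2.475: |R|=0.86388 <1
  x=-1.690: |R|=0.40051 <1
  x=-1.364: |R|=0.34637 <1
  x=-3.215: |R|=1.73156 >1
  x=-3.206: |R|=1.71849 >1
  x=-2.647: |R|=1.02825 >1
Stable set (-2.6190, 0).

z∈(-2.6190,0).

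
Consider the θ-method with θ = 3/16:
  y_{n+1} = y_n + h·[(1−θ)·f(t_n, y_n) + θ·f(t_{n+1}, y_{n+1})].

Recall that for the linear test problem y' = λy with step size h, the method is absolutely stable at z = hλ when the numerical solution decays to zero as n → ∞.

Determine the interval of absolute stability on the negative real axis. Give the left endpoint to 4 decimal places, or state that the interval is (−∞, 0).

z∈(-3.2000,0).

With y'=λy (z=hλ):
  y_{n+1} = y_n + z·[13/16·y_n + 3/16·y_{n+1}] ⇒ (1 − 3/16z)y_{n+1} = (1 + 13/16z)y_n
  R(z) = (1 + 13/16z)/(1 − 3/16z).

Solve |R(x)|<1 on ℝ⁻.
x=-1.44: |R|=0.1339
R=−1: 1+13/16x = −1+3/16x ⇒ -5/8x=2 ⇒ x=2/(-5/8)=-3.2000
Confirm numerically:
  x=-2.968: |R|=0.90684 <1
  x=-1.749: |R|=0.31708 <1
  x=-1.448: |R|=0.13881 <1
  x=-3.738: |R|=1.19769 >1
  x=-3.615: |R|=1.15459 >1
  x=-3.330: |R|=1.05002 >1
So |R|<1 on (-3.2000, 0).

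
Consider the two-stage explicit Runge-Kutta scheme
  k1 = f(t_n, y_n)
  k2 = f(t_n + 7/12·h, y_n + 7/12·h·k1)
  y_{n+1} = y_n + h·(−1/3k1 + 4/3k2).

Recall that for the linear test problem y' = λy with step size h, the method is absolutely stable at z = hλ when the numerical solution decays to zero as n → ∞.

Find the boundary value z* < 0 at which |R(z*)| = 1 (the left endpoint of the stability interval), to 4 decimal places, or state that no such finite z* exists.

With y'=λy (z=hλ):
  k1=λy_n ⇒ h·k1=z·y_n;  k2=λ(1+7/12z)y_n ⇒ h·k2=z(1+7/12z)y_n
  y_{n+1}/y_n = 1 − 1/3z + 4/3z(1+7/12z) = 1 + z + 7/9z²
  Hence R(z) = 1 + z + 7/9z².

Need |R(x)|<1, x<0.
x=-0.99: |R|=0.7723
R=1: x+7/9x²=0 ⇒ x=−9/7=-1.2857; min R=1−1/(4·7/9)=0.6786>−1
Confirm numerically:
  x=-1.009: |R|=0.78284 <1
  x=-0.819: |R|=0.70270 <1
  x=-0.653: |R|=0.67865 <1
  x=-1.825: |R|=1.76549 >1
  x=-1.606: |R|=1.40007 >1
  x=-1.563: |R|=1.33709 >1
Stable set (-1.2857, 0).

left endpoint -1.2857.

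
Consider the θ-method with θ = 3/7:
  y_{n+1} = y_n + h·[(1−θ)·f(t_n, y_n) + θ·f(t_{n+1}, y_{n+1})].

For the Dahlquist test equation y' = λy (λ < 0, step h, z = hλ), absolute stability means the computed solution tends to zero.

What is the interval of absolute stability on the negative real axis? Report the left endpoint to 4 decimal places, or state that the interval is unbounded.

Set f=λy, z=hλ:
  y_{n+1} = y_n + z·[4/7·y_n + 3/7·y_{n+1}] ⇒ (1 − 3/7z)y_{n+1} = (1 + 4/7z)y_n
  R(z) = (1 + 4/7z)/(1 − 3/7z).

Solve |R(x)|<1 on ℝ⁻.
x=-0.89: |R|=0.3557
R=−1: 1+4/7x = −1+3/7x ⇒ -1/7x=2 ⇒ x=2/(-1/7)=-14.0000
Confirm numerically:
  x=-13.878: |R|=0.99749 <1
  x=-6.609: |R|=0.72449 <1
  x=-6.292: |R|=0.70212 <1
  x=-5.668: |R|=0.65289 <1
  x=-14.551: |R|=1.01088 >1
  x=-14.459: |R|=1.00911 >1
  x=-14.370: |R|=1.00738 >1
Interval (-14.0000, 0).

z∈(-14.0000,0).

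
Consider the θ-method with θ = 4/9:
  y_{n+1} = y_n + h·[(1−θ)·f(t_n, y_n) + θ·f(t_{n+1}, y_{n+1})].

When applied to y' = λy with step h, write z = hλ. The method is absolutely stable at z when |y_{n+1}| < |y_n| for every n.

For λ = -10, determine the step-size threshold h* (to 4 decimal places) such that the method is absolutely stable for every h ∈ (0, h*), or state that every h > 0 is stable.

(-18.0000,0); λ=-10 ⇒ h* = (18)/10 = 1.8000.

Test eqn y'=λy, z=hλ:
  y_{n+1} = y_n + z·[5/9·y_n + 4/9·y_{n+1}] ⇒ (1 − 4/9z)y_{n+1} = (1 + 5/9z)y_n
  so R(z) = (1 + 5/9z)/(1 − 4/9z).

Boundary: |R(x)|=1, x<0.
x=-0.94: |R|=0.3370
R=−1: 1+5/9x = −1+4/9x ⇒ -1/9x=2 ⇒ x=2/(-1/9)=-18.0000
Confirm numerically:
  x=-16.768: |R|=0.98380 <1
  x=-15.458: |R|=0.96411 <1
  x=-13.099: |R|=0.92017 <1
  x=-11.510: |R|=0.88209 <1
  x=-18.562: |R|=1.00675 >1
  x=-18.529: |R|=1.00636 >1
  x=-18.263: |R|=1.00321 >1
Stable set (-18.0000, 0).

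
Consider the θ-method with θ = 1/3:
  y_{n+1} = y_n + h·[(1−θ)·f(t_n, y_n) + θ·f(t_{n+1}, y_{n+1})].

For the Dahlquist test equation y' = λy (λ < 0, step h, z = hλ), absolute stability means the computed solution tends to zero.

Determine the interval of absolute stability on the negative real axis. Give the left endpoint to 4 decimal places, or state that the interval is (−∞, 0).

Set f=λy, z=hλ:
  y_{n+1} = y_n + z·[2/3·y_n + 1/3·y_{n+1}] ⇒ (1 − 1/3z)y_{n+1} = (1 + 2/3z)y_n
  so R(z) = (1 + 2/3z)/(1 − 1/3z).

Solve |R(x)|<1 on ℝ⁻.
x=-0.9: |R|=0.3077
R=−1: 1+2/3x = −1+1/3x ⇒ -1/3x=2 ⇒ x=2/(-1/3)=-6.0000
Confirm numerically:
  x=-5.556: |R|=0.94811 <1
  x=-5.492: |R|=0.94018 <1
  x=-3.973: |R|=0.70931 <1
  x=-3.261: |R|=0.56253 <1
  x=-6.585: |R|=1.06103 >1
  x=-6.412: |R|=1.04377 >1
Stable set (-6.0000, 0).

(-6.0000, 0).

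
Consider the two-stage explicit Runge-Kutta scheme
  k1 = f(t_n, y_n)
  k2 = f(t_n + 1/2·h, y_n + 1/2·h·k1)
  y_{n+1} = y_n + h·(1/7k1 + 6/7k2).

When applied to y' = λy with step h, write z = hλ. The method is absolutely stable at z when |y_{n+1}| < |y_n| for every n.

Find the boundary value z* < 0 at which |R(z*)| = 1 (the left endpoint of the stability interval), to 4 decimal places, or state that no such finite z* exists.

Test eqn y'=λy, z=hλ:
  k1=λy_n ⇒ h·k1=z·y_n;  k2=λ(1+1/2z)y_n ⇒ h·k2=z(1+1/2z)y_n
  y_{n+1}/y_n = 1 + 1/7z + 6/7z(1+1/2z) = 1 + z + 3/7z²
  so R(z) = 1 + z + 3/7z².

Boundary: |R(x)|=1, x<0.
x=-1.21: |R|=0.4175
R=1: x+3/7x²=0 ⇒ x=−7/3=-2.3333; min R=1−1/(4·3/7)=0.4167>−1
Confirm numerically:
  x=-2.217: |R|=0.88947 <1
  x=-1.625: |R|=0.50670 <1
  x=-1.604: |R|=0.49864 <1
  x=-2.753: |R|=1.49515 >1
  x=-2.416: |R|=1.08560 >1
Stable set (-2.3333, 0).

left endpoint -2.3333.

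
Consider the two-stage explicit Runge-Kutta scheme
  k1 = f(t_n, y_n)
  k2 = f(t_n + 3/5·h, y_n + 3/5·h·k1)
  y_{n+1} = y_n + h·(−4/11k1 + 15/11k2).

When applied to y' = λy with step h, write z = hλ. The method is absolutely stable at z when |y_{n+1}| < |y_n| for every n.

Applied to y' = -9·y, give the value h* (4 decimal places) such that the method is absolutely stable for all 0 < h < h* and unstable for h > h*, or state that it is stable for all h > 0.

(-1.2222,0); λ=-9 ⇒ h* = (11/9)/9 = 0.1358.

Set f=λy, z=hλ:
  k1=λy_n ⇒ h·k1=z·y_n;  k2=λ(1+3/5z)y_n ⇒ h·k2=z(1+3/5z)y_n
  y_{n+1}/y_n = 1 − 4/11z + 15/11z(1+3/5z) = 1 + z + 9/11z²
  so R(z) = 1 + z + 9/11z².

Find x<0 with |R(x)|<1.
x=-0.59: |R|=0.6948
R=1: x+9/11x²=0 ⇒ x=−11/9=-1.2222; min R=1−1/(4·9/11)=0.6944>−1
Confirm numerically:
  x=-1.109: |R|=0.89727 <1
  x=-0.733: |R|=0.70660 <1
  x=-0.640: |R|=0.69513 <1
  x=-0.618: |R|=0.69448 <1
  x=-1.763: |R|=1.78005 >1
  x=-1.479: |R|=1.31072 >1
Stable set (-1.2222, 0).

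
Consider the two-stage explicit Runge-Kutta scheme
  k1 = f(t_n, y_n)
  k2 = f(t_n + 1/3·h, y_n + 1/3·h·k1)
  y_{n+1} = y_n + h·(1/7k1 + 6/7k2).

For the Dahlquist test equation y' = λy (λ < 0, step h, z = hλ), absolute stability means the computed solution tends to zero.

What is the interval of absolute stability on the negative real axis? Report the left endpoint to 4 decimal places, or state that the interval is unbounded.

(-3.5000, 0).

Set f=λy, z=hλ:
  k1=λy_n ⇒ h·k1=z·y_n;  k2=λ(1+1/3z)y_n ⇒ h·k2=z(1+1/3z)y_n
  y_{n+1}/y_n = 1 + 1/7z + 6/7z(1+1/3z) = 1 + z + 2/7z²
  so R(z) = 1 + z + 2/7z².

Boundary: |R(x)|=1, x<0.
x=-0.83: |R|=0.3668
R=1: x+2/7x²=0 ⇒ x=−7/2=-3.5000; min R=1−1/(4·2/7)=0.1250>−1
Confirm numerically:
  x=-3.261: |R|=0.77732 <1
  x=-3.125: |R|=0.66518 <1
  x=-2.962: |R|=0.54470 <1
  x=-2.238: |R|=0.19304 <1
  x=-3.780: |R|=1.30240 >1
  x=-3.550: |R|=1.05071 >1
So |R|<1 on (-3.5000, 0).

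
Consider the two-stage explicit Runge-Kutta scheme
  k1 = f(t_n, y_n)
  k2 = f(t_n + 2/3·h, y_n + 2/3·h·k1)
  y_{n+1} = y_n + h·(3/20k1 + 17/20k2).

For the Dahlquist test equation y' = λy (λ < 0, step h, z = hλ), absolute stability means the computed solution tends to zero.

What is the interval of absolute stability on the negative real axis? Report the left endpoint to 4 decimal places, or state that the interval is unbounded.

z∈(-1.7647,0).

With y'=λy (z=hλ):
  k1=λy_n ⇒ h·k1=z·y_n;  k2=λ(1+2/3z)y_n ⇒ h·k2=z(1+2/3z)y_n
  y_{n+1}/y_n = 1 + 3/20z + 17/20z(1+2/3z) = 1 + z + 17/30z²
  R(z) = 1 + z + 17/30z².

Boundary: |R(x)|=1, x<0.
x=-1.28: |R|=0.6484
R=1: x+17/30x²=0 ⇒ x=−30/17=-1.7647; min R=1−1/(4·17/30)=0.5588>−1
Confirm numerically:
  x=-1.627: |R|=0.87304 <1
  x=-1.417: |R|=0.72080 <1
  x=-1.223: |R|=0.62458 <1
  x=-2.310: |R|=1.71379 >1
  x=-1.990: |R|=1.25406 >1
  x=-1.895: |R|=1.13991 >1
Interval (-1.7647, 0).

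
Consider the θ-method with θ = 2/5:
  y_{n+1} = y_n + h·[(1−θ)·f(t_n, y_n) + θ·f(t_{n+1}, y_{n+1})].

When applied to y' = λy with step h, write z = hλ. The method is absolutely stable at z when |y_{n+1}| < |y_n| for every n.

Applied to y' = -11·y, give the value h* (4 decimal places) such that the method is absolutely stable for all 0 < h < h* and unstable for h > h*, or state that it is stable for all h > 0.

Set f=λy, z=hλ:
  y_{n+1} = y_n + z·[3/5·y_n + 2/5·y_{n+1}] ⇒ (1 − 2/5z)y_{n+1} = (1 + 3/5z)y_n
  R(z) = (1 + 3/5z)/(1 − 2/5z).

Find x<0 with |R(x)|<1.
x=-0.85: |R|=0.3657
R=−1: 1+3/5x = −1+2/5x ⇒ -1/5x=2 ⇒ x=2/(-1/5)=-10.0000
Confirm numerically:
  x=-5.586: |R|=0.72706 <1
  x=-5.560: |R|=0.72457 <1
  x=-5.164: |R|=0.68450 <1
  x=-10.542: |R|=1.02078 >1
  x=-10.362: |R|=1.01407 >1
  x=-10.141: |R|=1.00558 >1
Interval (-10.0000, 0).

(-10.0000,0); λ=-11 ⇒ h* = (10)/11 = 0.9091.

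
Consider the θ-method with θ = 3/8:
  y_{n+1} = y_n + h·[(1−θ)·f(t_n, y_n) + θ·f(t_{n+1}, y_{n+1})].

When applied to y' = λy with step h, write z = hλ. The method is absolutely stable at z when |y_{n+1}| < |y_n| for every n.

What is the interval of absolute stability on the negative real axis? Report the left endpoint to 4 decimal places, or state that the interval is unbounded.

z∈(-8.0000,0).

With y'=λy (z=hλ):
  y_{n+1} = y_n + z·[5/8·y_n + 3/8·y_{n+1}] ⇒ (1 − 3/8z)y_{n+1} = (1 + 5/8z)y_n
  R(z) = (1 + 5/8z)/(1 − 3/8z).

Boundary: |R(x)|=1, x<0.
x=-1.23: |R|=0.1583
R=−1: 1+5/8x = −1+3/8x ⇒ -1/4x=2 ⇒ x=2/(-1/4)=-8.0000
Confirm numerically:
  x=-4.241: |R|=0.63721 <1
  x=-3.387: |R|=0.49199 <1
  x=-3.254: |R|=0.46560 <1
  x=-8.510: |R|=1.03042 >1
  x=-8.211: |R|=1.01293 >1
Interval (-8.0000, 0).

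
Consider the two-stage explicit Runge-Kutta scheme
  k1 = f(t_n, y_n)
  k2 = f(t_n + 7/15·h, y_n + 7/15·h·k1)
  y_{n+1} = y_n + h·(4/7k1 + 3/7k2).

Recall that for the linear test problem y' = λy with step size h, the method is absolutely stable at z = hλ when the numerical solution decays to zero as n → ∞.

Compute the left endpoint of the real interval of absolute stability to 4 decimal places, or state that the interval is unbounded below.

left endpoint -5.0000.

On y'=λy, z=hλ:
  k1=λy_n ⇒ h·k1=z·y_n;  k2=λ(1+7/15z)y_n ⇒ h·k2=z(1+7/15z)y_n
  y_{n+1}/y_n = 1 + 4/7z + 3/7z(1+7/15z) = 1 + z + 1/5z²
  ⇒ R(z) = 1 + z + 1/5z².

Find x<0 with |R(x)|<1.
x=-1.54: |R|=0.0657
R=1: x+1/5x²=0 ⇒ x=−5=-5.0000; min R=1−1/(4·1/5)=-0.2500>−1
Confirm numerically:
  x=-3.674: |R|=0.02566 <1
  x=-3.549: |R|=0.02992 <1
  x=-3.176: |R|=0.15860 <1
  x=-5.153: |R|=1.15768 >1
  x=-5.100: |R|=1.10200 >1
Interval (-5.0000, 0).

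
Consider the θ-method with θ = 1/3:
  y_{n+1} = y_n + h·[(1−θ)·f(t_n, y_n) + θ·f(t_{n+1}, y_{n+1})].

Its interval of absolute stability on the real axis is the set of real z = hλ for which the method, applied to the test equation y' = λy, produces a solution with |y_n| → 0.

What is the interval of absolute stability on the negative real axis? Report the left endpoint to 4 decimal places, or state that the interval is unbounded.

Set f=λy, z=hλ:
  y_{n+1} = y_n + z·[2/3·y_n + 1/3·y_{n+1}] ⇒ (1 − 1/3z)y_{n+1} = (1 + 2/3z)y_n
  R(z) = (1 + 2/3z)/(1 − 1/3z).

Solve |R(x)|<1 on ℝ⁻.
x=-0.32: |R|=0.7108
R=−1: 1+2/3x = −1+1/3x ⇒ -1/3x=2 ⇒ x=2/(-1/3)=-6.0000
Confirm numerically:
  x=-5.790: |R|=0.97611 <1
  x=-3.043: |R|=0.51067 <1
  x=-3.010: |R|=0.50250 <1
  x=-2.611: |R|=0.39601 <1
  x=-6.592: |R|=1.06172 >1
  x=-6.389: |R|=1.04143 >1
  x=-6.105: |R|=1.01153 >1
Interval (-6.0000, 0).

z∈(-6.0000,0).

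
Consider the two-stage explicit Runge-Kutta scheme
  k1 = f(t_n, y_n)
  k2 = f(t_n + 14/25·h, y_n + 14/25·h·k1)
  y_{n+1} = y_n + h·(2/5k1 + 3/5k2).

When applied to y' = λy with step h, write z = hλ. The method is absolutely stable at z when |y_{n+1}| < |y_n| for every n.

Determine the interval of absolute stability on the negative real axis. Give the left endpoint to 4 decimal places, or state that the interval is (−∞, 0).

With y'=λy (z=hλ):
  k1=λy_n ⇒ h·k1=z·y_n;  k2=λ(1+14/25z)y_n ⇒ h·k2=z(1+14/25z)y_n
  y_{n+1}/y_n = 1 + 2/5z + 3/5z(1+14/25z) = 1 + z + 42/125z²
  R(z) = 1 + z + 42/125z².

Find x<0 with |R(x)|<1.
x=-0.46: |R|=0.6111
R=1: x+42/125x²=0 ⇒ x=−125/42=-2.9762; min R=1−1/(4·42/125)=0.2560>−1
Confirm numerically:
  x=-2.584: |R|=0.65949 <1
  x=-2.265: |R|=0.45876 <1
  x=-1.821: |R|=0.29319 <1
  x=-3.112: |R|=1.14201 >1
  x=-3.085: |R|=1.11279 >1
So |R|<1 on (-2.9762, 0).

(-2.9762, 0).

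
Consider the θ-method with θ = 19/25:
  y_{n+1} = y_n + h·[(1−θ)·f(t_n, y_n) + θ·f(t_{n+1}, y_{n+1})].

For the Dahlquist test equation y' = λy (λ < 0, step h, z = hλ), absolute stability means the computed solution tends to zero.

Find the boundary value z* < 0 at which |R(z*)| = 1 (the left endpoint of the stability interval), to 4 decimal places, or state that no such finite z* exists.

Set f=λy, z=hλ:
  y_{n+1} = y_n + z·[6/25·y_n + 19/25·y_{n+1}] ⇒ (1 − 19/25z)y_{n+1} = (1 + 6/25z)y_n
  so R(z) = (1 + 6/25z)/(1 − 19/25z).

Need |R(x)|<1, x<0.
x=-0.54: |R|=0.6171
x=-2: |R|=0.2063
x=-10: |R|=0.1628
x=-100: |R|=0.2987
θ=19/25≥1/2 ⇒ |1+6/25x|<|1−19/25x| ∀x<0 ⇒ unbounded interval.

interval (−∞, 0).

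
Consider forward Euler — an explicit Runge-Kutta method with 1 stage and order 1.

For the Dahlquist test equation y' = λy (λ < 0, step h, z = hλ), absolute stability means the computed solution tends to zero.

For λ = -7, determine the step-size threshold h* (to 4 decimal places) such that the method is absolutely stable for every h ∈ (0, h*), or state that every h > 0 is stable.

On y'=λy, z=hλ:
  order 1, 1-stage ⇒ R(z)=1+z
  (e.g. R(-0.43)=0.57000, |R|=0.57000)

Find x<0 with |R(x)|<1.
x=-0.43: |R|=0.5700
|R(-2.28)|=1.2800 |R(-1.17)|=0.1700 |R(-1.15)|=0.1500
Bisect:
  x_lo=-2.7984 |R|=1.7984  x_hi=-0.2929 |R|=0.7071
  mid=-1.54565 |R|=0.54565 →hi
  mid=-2.17201 |R|=1.17201 →lo
  mid=-1.85883 |R|=0.85883 →hi
  mid=-2.01542 |R|=1.01542 →lo
  mid=-1.93712 |R|=0.93712 →hi
  mid=-1.97627 |R|=0.97627 →hi
  mid=-1.99584 |R|=0.99584 →hi
  mid=-2.00563 |R|=1.00563 →lo
  mid=-2.00074 |R|=1.00074 →lo
  ...
  [-2.00013,-1.99997] ⇒ x*=-2.0000
Interval (-2.0000, 0).

(-2.0000,0); λ=-7 ⇒ h* = 0.2857.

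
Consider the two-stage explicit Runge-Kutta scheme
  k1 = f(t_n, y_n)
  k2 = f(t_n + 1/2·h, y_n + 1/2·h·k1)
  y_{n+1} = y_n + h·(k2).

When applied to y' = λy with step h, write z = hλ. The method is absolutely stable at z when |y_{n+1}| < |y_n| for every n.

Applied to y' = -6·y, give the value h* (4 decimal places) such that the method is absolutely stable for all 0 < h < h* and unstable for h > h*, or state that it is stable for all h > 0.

Set f=λy, z=hλ:
  k1=λy_n ⇒ h·k1=z·y_n;  k2=λ(1+1/2z)y_n ⇒ h·k2=z(1+1/2z)y_n
  y_{n+1}/y_n = 1 + z(1+1/2z) = 1 + z + 1/2z²
  R(z) = 1 + z + 1/2z².

Solve |R(x)|<1 on ℝ⁻.
x=-1.55: |R|=0.6513
R=1: x+1/2x²=0 ⇒ x=−2=-2.0000; min R=1−1/(4·1/2)=0.5000>−1
Confirm numerically:
  x=-1.468: |R|=0.60951 <1
  x=-1.285: |R|=0.54061 <1
  x=-1.102: |R|=0.50520 <1
  x=-0.814: |R|=0.51730 <1
  x=-2.327: |R|=1.38046 >1
  x=-2.306: |R|=1.35282 >1
So |R|<1 on (-2.0000, 0).

(-2.0000,0); λ=-6 ⇒ h* = (2)/6 = 0.3333.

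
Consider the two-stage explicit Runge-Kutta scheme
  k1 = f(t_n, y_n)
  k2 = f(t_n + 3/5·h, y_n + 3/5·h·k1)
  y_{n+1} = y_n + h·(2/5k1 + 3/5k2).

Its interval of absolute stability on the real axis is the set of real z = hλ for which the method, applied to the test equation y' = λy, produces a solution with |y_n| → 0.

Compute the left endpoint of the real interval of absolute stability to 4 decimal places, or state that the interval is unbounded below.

left endpoint -2.7778.

Test eqn y'=λy, z=hλ:
  k1=λy_n ⇒ h·k1=z·y_n;  k2=λ(1+3/5z)y_n ⇒ h·k2=z(1+3/5z)y_n
  y_{n+1}/y_n = 1 + 2/5z + 3/5z(1+3/5z) = 1 + z + 9/25z²
  so R(z) = 1 + z + 9/25z².

Solve |R(x)|<1 on ℝ⁻.
x=-0.9: |R|=0.3916
R=1: x+9/25x²=0 ⇒ x=−25/9=-2.7778; min R=1−1/(4·9/25)=0.3056>−1
Confirm numerically:
  x=-2.199: |R|=0.54182 <1
  x=-2.000: |R|=0.44000 <1
  x=-1.587: |R|=0.31968 <1
  x=-3.355: |R|=1.69717 >1
  x=-3.227: |R|=1.52187 >1
Stable set (-2.7778, 0).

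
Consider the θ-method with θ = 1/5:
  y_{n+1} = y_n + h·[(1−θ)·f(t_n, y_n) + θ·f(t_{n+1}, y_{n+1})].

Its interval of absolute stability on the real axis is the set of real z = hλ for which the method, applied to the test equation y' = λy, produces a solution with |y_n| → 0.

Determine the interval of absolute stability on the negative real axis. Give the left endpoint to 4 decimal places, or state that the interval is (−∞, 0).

(-3.3333, 0).

Set f=λy, z=hλ:
  y_{n+1} = y_n + z·[4/5·y_n + 1/5·y_{n+1}] ⇒ (1 − 1/5z)y_{n+1} = (1 + 4/5z)y_n
  so R(z) = (1 + 4/5z)/(1 − 1/5z).

Boundary: |R(x)|=1, x<0.
x=-1.33: |R|=0.0506
R=−1: 1+4/5x = −1+1/5x ⇒ -3/5x=2 ⇒ x=2/(-3/5)=-3.3333
Confirm numerically:
  x=-2.948: |R|=0.85455 <1
  x=-2.301: |R|=0.57581 <1
  x=-1.607: |R|=0.21613 <1
  x=-3.907: |R|=1.19322 >1
  x=-3.897: |R|=1.19006 >1
  x=-3.868: |R|=1.18088 >1
So |R|<1 on (-3.3333, 0).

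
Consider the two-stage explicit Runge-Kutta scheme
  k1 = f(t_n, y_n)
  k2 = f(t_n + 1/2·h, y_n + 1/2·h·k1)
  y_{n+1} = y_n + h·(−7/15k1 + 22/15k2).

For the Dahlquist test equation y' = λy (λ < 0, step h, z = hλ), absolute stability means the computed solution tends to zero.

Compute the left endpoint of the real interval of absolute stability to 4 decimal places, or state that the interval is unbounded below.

z* = -1.3636.

Test eqn y'=λy, z=hλ:
  k1=λy_n ⇒ h·k1=z·y_n;  k2=λ(1+1/2z)y_n ⇒ h·k2=z(1+1/2z)y_n
  y_{n+1}/y_n = 1 − 7/15z + 22/15z(1+1/2z) = 1 + z + 11/15z²
  R(z) = 1 + z + 11/15z².

Boundary: |R(x)|=1, x<0.
x=-1.7: |R|=1.4193
R=1: x+11/15x²=0 ⇒ x=−15/11=-1.3636; min R=1−1/(4·11/15)=0.6591>−1
Confirm numerically:
  x=-1.290: |R|=0.93034 <1
  x=-1.138: |R|=0.81170 <1
  x=-0.634: |R|=0.66077 <1
  x=-1.844: |R|=1.64958 >1
  x=-1.418: |R|=1.05653 >1
So |R|<1 on (-1.3636, 0).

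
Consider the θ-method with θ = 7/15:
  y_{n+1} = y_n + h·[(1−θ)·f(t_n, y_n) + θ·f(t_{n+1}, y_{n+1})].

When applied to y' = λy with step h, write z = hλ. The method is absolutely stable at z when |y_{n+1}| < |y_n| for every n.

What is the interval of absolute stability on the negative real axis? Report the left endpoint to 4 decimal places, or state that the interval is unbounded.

Set f=λy, z=hλ:
  y_{n+1} = y_n + z·[8/15·y_n + 7/15·y_{n+1}] ⇒ (1 − 7/15z)y_{n+1} = (1 + 8/15z)y_n
  R(z) = (1 + 8/15z)/(1 − 7/15z).

Find x<0 with |R(x)|<1.
x=-1.69: |R|=0.0552
R=−1: 1+8/15x = −1+7/15x ⇒ -1/15x=2 ⇒ x=2/(-1/15)=-30.0000
Confirm numerically:
  x=-23.053: |R|=0.96061 <1
  x=-20.152: |R|=0.93690 <1
  x=-12.938: |R|=0.83838 <1
  x=-30.351: |R|=1.00154 >1
  x=-30.259: |R|=1.00114 >1
  x=-30.098: |R|=1.00043 >1
So |R|<1 on (-30.0000, 0).

(-30.0000, 0).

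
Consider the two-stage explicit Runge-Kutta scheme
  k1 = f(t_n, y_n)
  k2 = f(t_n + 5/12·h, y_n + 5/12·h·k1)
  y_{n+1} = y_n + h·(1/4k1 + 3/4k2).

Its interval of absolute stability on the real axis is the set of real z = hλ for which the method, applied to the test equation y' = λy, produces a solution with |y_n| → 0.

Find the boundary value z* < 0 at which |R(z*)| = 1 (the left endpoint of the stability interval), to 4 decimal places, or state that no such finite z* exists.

left endpoint -3.2000.

Test eqn y'=λy, z=hλ:
  k1=λy_n ⇒ h·k1=z·y_n;  k2=λ(1+5/12z)y_n ⇒ h·k2=z(1+5/12z)y_n
  y_{n+1}/y_n = 1 + 1/4z + 3/4z(1+5/12z) = 1 + z + 5/16z²
  ⇒ R(z) = 1 + z + 5/16z².

Solve |R(x)|<1 on ℝ⁻.
x=-0.77: |R|=0.4153
R=1: x+5/16x²=0 ⇒ x=−16/5=-3.2000; min R=1−1/(4·5/16)=0.2000>−1
Confirm numerically:
  x=-3.140: |R|=0.94113 <1
  x=-2.620: |R|=0.52513 <1
  x=-2.307: |R|=0.35620 <1
  x=-3.606: |R|=1.45751 >1
  x=-3.438: |R|=1.25570 >1
Interval (-3.2000, 0).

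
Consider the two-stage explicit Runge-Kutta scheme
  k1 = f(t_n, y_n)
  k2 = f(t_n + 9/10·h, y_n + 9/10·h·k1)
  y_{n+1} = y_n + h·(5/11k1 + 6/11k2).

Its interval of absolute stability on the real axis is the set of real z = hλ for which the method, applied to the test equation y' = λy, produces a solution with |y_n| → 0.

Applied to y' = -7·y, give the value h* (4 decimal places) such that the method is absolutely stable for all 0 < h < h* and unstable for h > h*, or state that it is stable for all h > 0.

Set f=λy, z=hλ:
  k1=λy_n ⇒ h·k1=z·y_n;  k2=λ(1+9/10z)y_n ⇒ h·k2=z(1+9/10z)y_n
  y_{n+1}/y_n = 1 + 5/11z + 6/11z(1+9/10z) = 1 + z + 27/55z²
  R(z) = 1 + z + 27/55z².

Find x<0 with |R(x)|<1.
x=-1.14: |R|=0.4980
R=1: x+27/55x²=0 ⇒ x=−55/27=-2.0370; min R=1−1/(4·27/55)=0.4907>−1
Confirm numerically:
  x=-1.944: |R|=0.91121 <1
  x=-0.998: |R|=0.49095 <1
  x=-0.995: |R|=0.49101 <1
  x=-0.865: |R|=0.50231 <1
  x=-2.610: |R|=1.73412 >1
  x=-2.372: |R|=1.39004 >1
  x=-2.334: |R|=1.34025 >1
Interval (-2.0370, 0).

(-2.0370,0); λ=-7 ⇒ h* = (55/27)/7 = 0.2910.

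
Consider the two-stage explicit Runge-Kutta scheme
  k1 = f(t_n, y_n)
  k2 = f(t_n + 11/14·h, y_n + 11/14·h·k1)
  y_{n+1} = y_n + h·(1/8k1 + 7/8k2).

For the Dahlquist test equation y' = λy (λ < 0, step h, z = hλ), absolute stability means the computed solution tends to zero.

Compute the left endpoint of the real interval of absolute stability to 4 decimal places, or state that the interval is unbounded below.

z* = -1.4545.

On y'=λy, z=hλ:
  k1=λy_n ⇒ h·k1=z·y_n;  k2=λ(1+11/14z)y_n ⇒ h·k2=z(1+11/14z)y_n
  y_{n+1}/y_n = 1 + 1/8z + 7/8z(1+11/14z) = 1 + z + 11/16z²
  so R(z) = 1 + z + 11/16z².

Need |R(x)|<1, x<0.
x=-0.8: |R|=0.6400
R=1: x+11/16x²=0 ⇒ x=−16/11=-1.4545; min R=1−1/(4·11/16)=0.6364>−1
Confirm numerically:
  x=-0.952: |R|=0.67108 <1
  x=-0.758: |R|=0.63701 <1
  x=-0.742: |R|=0.63651 <1
  x=-1.977: |R|=1.71011 >1
  x=-1.922: |R|=1.61768 >1
  x=-1.634: |R|=1.20159 >1
So |R|<1 on (-1.4545, 0).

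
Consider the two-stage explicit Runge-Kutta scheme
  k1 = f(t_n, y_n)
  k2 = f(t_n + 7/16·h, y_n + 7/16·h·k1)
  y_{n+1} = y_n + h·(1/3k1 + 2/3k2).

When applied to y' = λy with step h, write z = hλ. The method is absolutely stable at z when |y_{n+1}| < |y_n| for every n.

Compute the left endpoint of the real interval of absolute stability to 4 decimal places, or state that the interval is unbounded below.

z* = -3.4286.

Test eqn y'=λy, z=hλ:
  k1=λy_n ⇒ h·k1=z·y_n;  k2=λ(1+7/16z)y_n ⇒ h·k2=z(1+7/16z)y_n
  y_{n+1}/y_n = 1 + 1/3z + 2/3z(1+7/16z) = 1 + z + 7/24z²
  Hence R(z) = 1 + z + 7/24z².

Boundary: |R(x)|=1, x<0.
x=-0.77: |R|=0.4029
R=1: x+7/24x²=0 ⇒ x=−24/7=-3.4286; min R=1−1/(4·7/24)=0.1429>−1
Confirm numerically:
  x=-3.169: |R|=0.76008 <1
  x=-3.019: |R|=0.63936 <1
  x=-2.189: |R|=0.20859 <1
  x=-4.027: |R|=1.70288 >1
  x=-3.997: |R|=1.66267 >1
  x=-3.474: |R|=1.04603 >1
So |R|<1 on (-3.4286, 0).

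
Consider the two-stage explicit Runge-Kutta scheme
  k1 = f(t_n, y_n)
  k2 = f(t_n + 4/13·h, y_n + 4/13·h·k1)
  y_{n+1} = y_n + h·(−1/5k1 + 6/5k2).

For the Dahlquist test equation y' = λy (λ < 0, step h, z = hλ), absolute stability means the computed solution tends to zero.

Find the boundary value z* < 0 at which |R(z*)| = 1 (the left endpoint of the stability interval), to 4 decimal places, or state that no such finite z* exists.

left endpoint -2.7083.

With y'=λy (z=hλ):
  k1=λy_n ⇒ h·k1=z·y_n;  k2=λ(1+4/13z)y_n ⇒ h·k2=z(1+4/13z)y_n
  y_{n+1}/y_n = 1 − 1/5z + 6/5z(1+4/13z) = 1 + z + 24/65z²
  ⇒ R(z) = 1 + z + 24/65z².

Need |R(x)|<1, x<0.
x=-0.69: |R|=0.4858
R=1: x+24/65x²=0 ⇒ x=−65/24=-2.7083; min R=1−1/(4·24/65)=0.3229>−1
Confirm numerically:
  x=-2.640: |R|=0.93339 <1
  x=-1.418: |R|=0.32442 <1
  x=-1.368: |R|=0.32299 <1
  x=-1.138: |R|=0.34017 <1
  x=-3.271: |R|=1.67956 >1
  x=-3.248: |R|=1.64720 >1
  x=-2.803: |R|=1.09798 >1
Stable set (-2.7083, 0).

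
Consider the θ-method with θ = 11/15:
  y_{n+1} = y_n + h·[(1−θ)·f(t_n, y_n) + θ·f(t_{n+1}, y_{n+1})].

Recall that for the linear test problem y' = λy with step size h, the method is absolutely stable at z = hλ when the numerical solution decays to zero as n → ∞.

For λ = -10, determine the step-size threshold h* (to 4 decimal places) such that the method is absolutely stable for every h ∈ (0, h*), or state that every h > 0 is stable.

(−∞, 0) — no finite endpoint. Any h>0 works for λ=-10.

With y'=λy (z=hλ):
  y_{n+1} = y_n + z·[4/15·y_n + 11/15·y_{n+1}] ⇒ (1 − 11/15z)y_{n+1} = (1 + 4/15z)y_n
  so R(z) = (1 + 4/15z)/(1 − 11/15z).

Find x<0 with |R(x)|<1.
x=-1.37: |R|=0.3166
x=-2: |R|=0.1892
x=-10: |R|=0.2000
x=-100: |R|=0.3453
θ=11/15≥1/2 ⇒ |1+4/15x|<|1−11/15x| ∀x<0 ⇒ unbounded interval.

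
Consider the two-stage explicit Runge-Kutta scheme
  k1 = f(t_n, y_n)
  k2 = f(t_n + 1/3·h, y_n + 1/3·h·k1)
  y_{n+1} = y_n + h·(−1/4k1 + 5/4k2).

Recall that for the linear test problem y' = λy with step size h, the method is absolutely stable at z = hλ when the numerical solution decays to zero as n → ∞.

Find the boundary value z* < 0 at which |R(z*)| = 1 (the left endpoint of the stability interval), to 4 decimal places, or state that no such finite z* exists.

left endpoint -2.4000.

With y'=λy (z=hλ):
  k1=λy_n ⇒ h·k1=z·y_n;  k2=λ(1+1/3z)y_n ⇒ h·k2=z(1+1/3z)y_n
  y_{n+1}/y_n = 1 − 1/4z + 5/4z(1+1/3z) = 1 + z + 5/12z²
  R(z) = 1 + z + 5/12z².

Boundary: |R(x)|=1, x<0.
x=-1.24: |R|=0.4007
R=1: x+5/12x²=0 ⇒ x=−12/5=-2.4000; min R=1−1/(4·5/12)=0.4000>−1
Confirm numerically:
  x=-2.207: |R|=0.82252 <1
  x=-1.295: |R|=0.40376 <1
  x=-0.975: |R|=0.42109 <1
  x=-2.596: |R|=1.21201 >1
  x=-2.550: |R|=1.15938 >1
Interval (-2.4000, 0).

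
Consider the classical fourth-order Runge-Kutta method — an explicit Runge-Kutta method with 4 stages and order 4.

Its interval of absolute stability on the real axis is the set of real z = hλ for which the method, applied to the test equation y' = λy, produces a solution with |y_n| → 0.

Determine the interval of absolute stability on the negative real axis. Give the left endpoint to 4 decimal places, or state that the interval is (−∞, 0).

(-2.7853, 0).

Test eqn y'=λy, z=hλ:
  order 4, 4-stage ⇒ R(z)=1+z+z^2/2+z^3/6+z^4/24
  (e.g. R(-1.68)=0.27284, |R|=0.27284)

Boundary: |R(x)|=1, x<0.
x=-1.68: |R|=0.2728
|R(-2.86)|=1.1186 |R(-0.79)|=0.4561 |R(-0.6)|=0.5494
Bisect:
  x_lo=-3.5228 |R|=2.8129  x_hi=-0.1393 |R|=0.8700
  mid=-1.83102 |R|=0.29051 →hi
  mid=-2.67689 |R|=0.84849 →hi
  mid=-3.09983 |R|=1.58744 →lo
  mid=-2.88836 |R|=1.16684 →lo
  mid=-2.78262 |R|=0.99598 →hi
  mid=-2.83549 |R|=1.07836 →lo
  mid=-2.80906 |R|=1.03642 →lo
  ...
  [-2.78531,-2.78510] ⇒ x*=-2.7853
Stable set (-2.7853, 0).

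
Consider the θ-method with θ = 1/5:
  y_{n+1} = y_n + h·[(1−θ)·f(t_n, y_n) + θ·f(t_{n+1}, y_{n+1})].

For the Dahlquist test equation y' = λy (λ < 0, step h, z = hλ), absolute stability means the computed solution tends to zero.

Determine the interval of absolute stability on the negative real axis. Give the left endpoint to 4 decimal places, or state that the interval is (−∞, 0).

(-3.3333, 0).

On y'=λy, z=hλ:
  y_{n+1} = y_n + z·[4/5·y_n + 1/5·y_{n+1}] ⇒ (1 − 1/5z)y_{n+1} = (1 + 4/5z)y_n
  R(z) = (1 + 4/5z)/(1 − 1/5z).

Find x<0 with |R(x)|<1.
x=-1.57: |R|=0.1948
R=−1: 1+4/5x = −1+1/5x ⇒ -3/5x=2 ⇒ x=2/(-3/5)=-3.3333
Confirm numerically:
  x=-3.015: |R|=0.88085 <1
  x=-2.017: |R|=0.43722 <1
  x=-1.760: |R|=0.30178 <1
  x=-1.646: |R|=0.23834 <1
  x=-3.506: |R|=1.06090 >1
  x=-3.491: |R|=1.05571 >1
Stable set (-3.3333, 0).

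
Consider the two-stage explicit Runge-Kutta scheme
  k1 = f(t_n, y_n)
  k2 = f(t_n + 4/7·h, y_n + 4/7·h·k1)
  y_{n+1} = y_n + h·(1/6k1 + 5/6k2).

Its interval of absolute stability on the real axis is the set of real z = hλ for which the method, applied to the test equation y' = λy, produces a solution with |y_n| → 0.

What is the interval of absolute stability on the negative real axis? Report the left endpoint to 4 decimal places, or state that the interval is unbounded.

On y'=λy, z=hλ:
  k1=λy_n ⇒ h·k1=z·y_n;  k2=λ(1+4/7z)y_n ⇒ h·k2=z(1+4/7z)y_n
  y_{n+1}/y_n = 1 + 1/6z + 5/6z(1+4/7z) = 1 + z + 10/21z²
  ⇒ R(z) = 1 + z + 10/21z².

Solve |R(x)|<1 on ℝ⁻.
x=-1.34: |R|=0.5150
R=1: x+10/21x²=0 ⇒ x=−21/10=-2.1000; min R=1−1/(4·10/21)=0.4750>−1
Confirm numerically:
  x=-1.964: |R|=0.87281 <1
  x=-1.922: |R|=0.83709 <1
  x=-1.345: |R|=0.51644 <1
  x=-2.319: |R|=1.24184 >1
  x=-2.121: |R|=1.02121 >1
Interval (-2.1000, 0).

z∈(-2.1000,0).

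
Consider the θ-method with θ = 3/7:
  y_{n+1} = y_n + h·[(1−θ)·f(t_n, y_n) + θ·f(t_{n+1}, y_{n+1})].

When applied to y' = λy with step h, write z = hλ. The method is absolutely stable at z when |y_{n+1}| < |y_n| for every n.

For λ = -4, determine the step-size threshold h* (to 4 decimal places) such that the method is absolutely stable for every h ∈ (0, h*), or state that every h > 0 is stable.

(-14.0000,0); λ=-4 ⇒ h* = (14)/4 = 3.5000.

On y'=λy, z=hλ:
  y_{n+1} = y_n + z·[4/7·y_n + 3/7·y_{n+1}] ⇒ (1 − 3/7z)y_{n+1} = (1 + 4/7z)y_n
  so R(z) = (1 + 4/7z)/(1 − 3/7z).

Find x<0 with |R(x)|<1.
x=-0.39: |R|=0.6659
R=−1: 1+4/7x = −1+3/7x ⇒ -1/7x=2 ⇒ x=2/(-1/7)=-14.0000
Confirm numerically:
  x=-8.467: |R|=0.82923 <1
  x=-7.189: |R|=0.76158 <1
  x=-6.305: |R|=0.70307 <1
  x=-5.735: |R|=0.65854 <1
  x=-14.093: |R|=1.00189 >1
  x=-14.063: |R|=1.00128 >1
So |R|<1 on (-14.0000, 0).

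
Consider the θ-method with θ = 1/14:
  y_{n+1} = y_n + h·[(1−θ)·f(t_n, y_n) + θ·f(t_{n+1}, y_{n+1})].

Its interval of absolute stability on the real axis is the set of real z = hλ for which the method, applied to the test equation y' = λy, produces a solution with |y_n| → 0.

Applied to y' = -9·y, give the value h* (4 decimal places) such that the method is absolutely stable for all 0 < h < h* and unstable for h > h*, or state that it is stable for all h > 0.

(-2.3333,0); λ=-9 ⇒ h* = (7/3)/9 = 0.2593.

On y'=λy, z=hλ:
  y_{n+1} = y_n + z·[13/14·y_n + 1/14·y_{n+1}] ⇒ (1 − 1/14z)y_{n+1} = (1 + 13/14z)y_n
  Hence R(z) = (1 + 13/14z)/(1 − 1/14z).

Solve |R(x)|<1 on ℝ⁻.
x=-0.38: |R|=0.6300
R=−1: 1+13/14x = −1+1/14x ⇒ -6/7x=2 ⇒ x=2/(-6/7)=-2.3333
Confirm numerically:
  x=-2.021: |R|=0.76606 <1
  x=-1.847: |R|=0.63173 <1
  x=-1.397: |R|=0.27025 <1
  x=-2.902: |R|=1.40374 >1
  x=-2.818: |R|=1.34582 >1
  x=-2.694: |R|=1.25925 >1
Interval (-2.3333, 0).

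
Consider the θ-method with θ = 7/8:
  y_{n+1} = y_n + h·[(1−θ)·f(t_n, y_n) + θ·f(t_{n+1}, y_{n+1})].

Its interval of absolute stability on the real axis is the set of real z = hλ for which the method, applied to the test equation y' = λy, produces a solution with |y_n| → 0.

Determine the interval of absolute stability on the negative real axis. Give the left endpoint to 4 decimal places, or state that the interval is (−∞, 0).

(−∞, 0) — no finite endpoint.

Set f=λy, z=hλ:
  y_{n+1} = y_n + z·[1/8·y_n + 7/8·y_{n+1}] ⇒ (1 − 7/8z)y_{n+1} = (1 + 1/8z)y_n
  ⇒ R(z) = (1 + 1/8z)/(1 − 7/8z).

Need |R(x)|<1, x<0.
x=-1.74: |R|=0.3102
x=-2: |R|=0.2727
x=-10: |R|=0.0256
x=-100: |R|=0.1299
θ=7/8≥1/2 ⇒ |1+1/8x|<|1−7/8x| ∀x<0 ⇒ stable on all of ℝ⁻.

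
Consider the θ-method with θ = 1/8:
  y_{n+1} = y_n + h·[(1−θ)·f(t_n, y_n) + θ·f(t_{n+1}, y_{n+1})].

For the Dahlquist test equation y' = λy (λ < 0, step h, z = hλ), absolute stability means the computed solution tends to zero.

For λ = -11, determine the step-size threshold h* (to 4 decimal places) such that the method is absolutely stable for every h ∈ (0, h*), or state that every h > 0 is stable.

(-2.6667,0); λ=-11 ⇒ h* = (8/3)/11 = 0.2424.

With y'=λy (z=hλ):
  y_{n+1} = y_n + z·[7/8·y_n + 1/8·y_{n+1}] ⇒ (1 − 1/8z)y_{n+1} = (1 + 7/8z)y_n
  ⇒ R(z) = (1 + 7/8z)/(1 − 1/8z).

Find x<0 with |R(x)|<1.
x=-0.74: |R|=0.3227
R=−1: 1+7/8x = −1+1/8x ⇒ -3/4x=2 ⇒ x=2/(-3/4)=-2.6667
Confirm numerically:
  x=-2.142: |R|=0.68961 <1
  x=-2.008: |R|=0.60512 <1
  x=-1.724: |R|=0.41835 <1
  x=-3.143: |R|=1.25648 >1
  x=-3.023: |R|=1.19396 >1
Stable set (-2.6667, 0).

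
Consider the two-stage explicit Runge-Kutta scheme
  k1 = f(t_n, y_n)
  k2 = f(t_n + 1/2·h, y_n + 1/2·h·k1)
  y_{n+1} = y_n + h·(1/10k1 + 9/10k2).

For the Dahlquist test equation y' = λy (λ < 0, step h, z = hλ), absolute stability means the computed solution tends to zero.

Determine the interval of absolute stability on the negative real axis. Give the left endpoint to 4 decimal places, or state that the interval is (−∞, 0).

(-2.2222, 0).

On y'=λy, z=hλ:
  k1=λy_n ⇒ h·k1=z·y_n;  k2=λ(1+1/2z)y_n ⇒ h·k2=z(1+1/2z)y_n
  y_{n+1}/y_n = 1 + 1/10z + 9/10z(1+1/2z) = 1 + z + 9/20z²
  Hence R(z) = 1 + z + 9/20z².

Boundary: |R(x)|=1, x<0.
x=-1.77: |R|=0.6398
R=1: x+9/20x²=0 ⇒ x=−20/9=-2.2222; min R=1−1/(4·9/20)=0.4444>−1
Confirm numerically:
  x=-2.014: |R|=0.81129 <1
  x=-2.006: |R|=0.80482 <1
  x=-1.296: |R|=0.45983 <1
  x=-2.491: |R|=1.30129 >1
  x=-2.414: |R|=1.20833 >1
Interval (-2.2222, 0).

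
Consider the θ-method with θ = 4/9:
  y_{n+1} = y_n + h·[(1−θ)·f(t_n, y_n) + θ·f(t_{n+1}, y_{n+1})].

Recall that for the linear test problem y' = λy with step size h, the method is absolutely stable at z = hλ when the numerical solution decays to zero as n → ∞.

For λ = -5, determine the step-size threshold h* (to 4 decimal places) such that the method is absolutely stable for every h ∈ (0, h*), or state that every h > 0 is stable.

(-18.0000,0); λ=-5 ⇒ h* = (18)/5 = 3.6000.

With y'=λy (z=hλ):
  y_{n+1} = y_n + z·[5/9·y_n + 4/9·y_{n+1}] ⇒ (1 − 4/9z)y_{n+1} = (1 + 5/9z)y_n
  Hence R(z) = (1 + 5/9z)/(1 − 4/9z).

Find x<0 with |R(x)|<1.
x=-0.6: |R|=0.5263
R=−1: 1+5/9x = −1+4/9x ⇒ -1/9x=2 ⇒ x=2/(-1/9)=-18.0000
Confirm numerically:
  x=-17.970: |R|=0.99963 <1
  x=-13.769: |R|=0.93397 <1
  x=-10.322: |R|=0.84732 <1
  x=-9.015: |R|=0.80060 <1
  x=-18.517: |R|=1.00622 >1
  x=-18.322: |R|=1.00391 >1
  x=-18.318: |R|=1.00387 >1
So |R|<1 on (-18.0000, 0).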